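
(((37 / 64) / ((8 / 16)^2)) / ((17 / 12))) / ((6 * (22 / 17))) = 37 / 176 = 0.21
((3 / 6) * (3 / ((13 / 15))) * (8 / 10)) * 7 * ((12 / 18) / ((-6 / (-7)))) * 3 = 294 / 13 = 22.62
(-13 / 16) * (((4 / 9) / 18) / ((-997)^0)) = -13 / 648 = -0.02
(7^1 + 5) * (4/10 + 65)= 3924/5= 784.80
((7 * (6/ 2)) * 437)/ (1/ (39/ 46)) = 7780.50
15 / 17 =0.88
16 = 16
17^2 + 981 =1270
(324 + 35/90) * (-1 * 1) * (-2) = 648.78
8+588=596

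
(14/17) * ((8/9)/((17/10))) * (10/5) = 2240/2601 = 0.86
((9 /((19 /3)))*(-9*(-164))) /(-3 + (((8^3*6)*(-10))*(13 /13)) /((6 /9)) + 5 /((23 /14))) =-916596 /20136941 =-0.05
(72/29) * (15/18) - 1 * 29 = -781/29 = -26.93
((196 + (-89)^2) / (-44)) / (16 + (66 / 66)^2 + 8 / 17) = -137989 / 13068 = -10.56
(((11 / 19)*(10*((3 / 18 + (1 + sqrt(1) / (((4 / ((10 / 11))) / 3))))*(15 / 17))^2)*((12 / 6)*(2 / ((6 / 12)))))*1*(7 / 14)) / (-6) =-1860500 / 181203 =-10.27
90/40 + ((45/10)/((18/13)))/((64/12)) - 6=-201/64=-3.14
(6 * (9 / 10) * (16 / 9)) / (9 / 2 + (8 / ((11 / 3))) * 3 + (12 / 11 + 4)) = 1056 / 1775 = 0.59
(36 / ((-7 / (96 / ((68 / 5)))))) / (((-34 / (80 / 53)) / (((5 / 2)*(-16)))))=-6912000 / 107219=-64.47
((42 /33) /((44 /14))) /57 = 49 /6897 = 0.01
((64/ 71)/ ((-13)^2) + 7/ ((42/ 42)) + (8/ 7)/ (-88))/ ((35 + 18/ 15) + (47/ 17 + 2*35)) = 274566575/ 4278687413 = 0.06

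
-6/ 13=-0.46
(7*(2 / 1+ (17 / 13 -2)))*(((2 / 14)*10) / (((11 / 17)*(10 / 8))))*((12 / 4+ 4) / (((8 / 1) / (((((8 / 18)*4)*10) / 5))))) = 64736 / 1287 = 50.30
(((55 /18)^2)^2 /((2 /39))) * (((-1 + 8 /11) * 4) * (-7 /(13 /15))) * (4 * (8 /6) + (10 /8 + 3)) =3348296875 /23328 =143531.24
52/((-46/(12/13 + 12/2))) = -7.83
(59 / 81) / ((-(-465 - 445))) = 0.00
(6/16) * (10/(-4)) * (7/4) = -105/64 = -1.64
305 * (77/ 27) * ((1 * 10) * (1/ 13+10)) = 30765350/ 351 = 87650.57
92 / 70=46 / 35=1.31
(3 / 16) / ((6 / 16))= 1 / 2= 0.50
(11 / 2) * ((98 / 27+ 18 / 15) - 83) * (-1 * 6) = 116083 / 45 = 2579.62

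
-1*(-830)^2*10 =-6889000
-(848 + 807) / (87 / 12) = -6620 / 29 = -228.28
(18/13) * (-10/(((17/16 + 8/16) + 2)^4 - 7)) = -0.09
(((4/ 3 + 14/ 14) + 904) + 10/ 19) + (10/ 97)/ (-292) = 732047657/ 807234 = 906.86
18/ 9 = 2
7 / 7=1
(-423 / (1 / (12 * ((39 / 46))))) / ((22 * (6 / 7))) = -115479 / 506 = -228.22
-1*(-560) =560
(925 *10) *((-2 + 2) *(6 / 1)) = 0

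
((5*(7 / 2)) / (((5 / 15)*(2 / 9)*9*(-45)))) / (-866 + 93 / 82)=287 / 425514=0.00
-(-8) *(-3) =-24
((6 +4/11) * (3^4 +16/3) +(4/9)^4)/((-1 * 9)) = -39653126/649539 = -61.05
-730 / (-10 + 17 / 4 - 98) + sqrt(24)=11.94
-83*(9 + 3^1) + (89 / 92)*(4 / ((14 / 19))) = -990.75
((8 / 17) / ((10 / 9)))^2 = 1296 / 7225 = 0.18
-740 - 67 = -807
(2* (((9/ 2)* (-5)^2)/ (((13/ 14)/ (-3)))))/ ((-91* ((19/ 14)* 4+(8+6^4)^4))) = 105/ 38006038221463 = 0.00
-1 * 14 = -14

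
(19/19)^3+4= 5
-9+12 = 3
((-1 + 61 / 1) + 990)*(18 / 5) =3780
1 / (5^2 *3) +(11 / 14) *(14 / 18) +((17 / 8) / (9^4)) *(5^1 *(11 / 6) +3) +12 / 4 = 28567001 / 7873200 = 3.63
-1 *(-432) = 432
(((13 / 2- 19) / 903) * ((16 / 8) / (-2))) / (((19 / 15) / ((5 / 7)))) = 625 / 80066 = 0.01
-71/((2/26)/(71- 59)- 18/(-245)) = -888.84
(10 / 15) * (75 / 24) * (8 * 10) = 500 / 3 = 166.67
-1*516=-516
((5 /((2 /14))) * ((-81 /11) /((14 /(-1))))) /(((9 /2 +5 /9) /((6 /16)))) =1.37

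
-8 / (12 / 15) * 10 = -100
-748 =-748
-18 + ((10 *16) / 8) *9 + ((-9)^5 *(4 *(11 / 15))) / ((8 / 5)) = -216189 / 2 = -108094.50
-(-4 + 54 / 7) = -26 / 7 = -3.71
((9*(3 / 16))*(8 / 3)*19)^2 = 29241 / 4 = 7310.25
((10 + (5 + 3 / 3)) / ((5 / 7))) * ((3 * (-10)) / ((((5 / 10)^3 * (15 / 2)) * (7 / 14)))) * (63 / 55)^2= -28449792 / 15125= -1880.98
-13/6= -2.17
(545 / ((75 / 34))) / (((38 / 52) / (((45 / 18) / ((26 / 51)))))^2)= 8032755 / 722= 11125.70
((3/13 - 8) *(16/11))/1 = -1616/143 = -11.30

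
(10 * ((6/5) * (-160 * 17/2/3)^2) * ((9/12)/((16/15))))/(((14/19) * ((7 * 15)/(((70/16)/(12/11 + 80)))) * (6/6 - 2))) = -7550125/6244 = -1209.18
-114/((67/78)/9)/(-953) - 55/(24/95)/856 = 1310473757/1311754944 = 1.00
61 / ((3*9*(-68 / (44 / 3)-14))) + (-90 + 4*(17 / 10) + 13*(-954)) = -69106253 / 5535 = -12485.32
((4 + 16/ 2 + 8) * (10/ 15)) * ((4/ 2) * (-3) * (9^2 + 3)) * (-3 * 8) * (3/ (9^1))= 53760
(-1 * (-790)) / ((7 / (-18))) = -14220 / 7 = -2031.43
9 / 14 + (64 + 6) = 989 / 14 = 70.64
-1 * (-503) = 503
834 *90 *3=225180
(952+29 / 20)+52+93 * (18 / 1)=53589 / 20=2679.45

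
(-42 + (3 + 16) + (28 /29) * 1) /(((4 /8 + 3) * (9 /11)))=-1562 /203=-7.69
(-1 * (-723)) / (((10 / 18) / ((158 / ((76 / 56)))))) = 14393484 / 95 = 151510.36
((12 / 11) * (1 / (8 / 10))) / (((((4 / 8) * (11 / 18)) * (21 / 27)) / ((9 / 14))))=21870 / 5929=3.69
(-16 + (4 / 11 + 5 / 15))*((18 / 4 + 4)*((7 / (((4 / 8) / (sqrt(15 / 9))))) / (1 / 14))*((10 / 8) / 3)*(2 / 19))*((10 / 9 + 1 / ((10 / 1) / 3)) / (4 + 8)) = -53424455*sqrt(15) / 1218888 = -169.75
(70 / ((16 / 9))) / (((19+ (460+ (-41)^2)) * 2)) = 7 / 768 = 0.01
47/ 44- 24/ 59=1717/ 2596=0.66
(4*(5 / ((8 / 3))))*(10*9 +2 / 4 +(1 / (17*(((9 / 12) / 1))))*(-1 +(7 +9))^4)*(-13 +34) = 43494255 / 68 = 639621.40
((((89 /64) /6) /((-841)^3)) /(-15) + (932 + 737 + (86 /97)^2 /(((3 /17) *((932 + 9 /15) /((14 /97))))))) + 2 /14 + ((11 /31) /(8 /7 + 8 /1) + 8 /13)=1669.80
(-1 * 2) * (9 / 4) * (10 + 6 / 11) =-522 / 11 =-47.45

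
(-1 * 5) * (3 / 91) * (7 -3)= -60 / 91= -0.66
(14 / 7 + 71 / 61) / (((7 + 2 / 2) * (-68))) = -193 / 33184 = -0.01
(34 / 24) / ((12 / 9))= 17 / 16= 1.06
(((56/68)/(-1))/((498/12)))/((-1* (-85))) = -28/119935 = -0.00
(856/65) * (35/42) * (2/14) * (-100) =-42800/273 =-156.78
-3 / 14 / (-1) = 3 / 14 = 0.21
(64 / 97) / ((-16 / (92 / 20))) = -92 / 485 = -0.19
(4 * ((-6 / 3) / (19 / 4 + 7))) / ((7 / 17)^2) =-4.02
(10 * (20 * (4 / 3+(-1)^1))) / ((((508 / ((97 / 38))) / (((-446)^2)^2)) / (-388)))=-37229131370190400 / 7239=-5142855556042.33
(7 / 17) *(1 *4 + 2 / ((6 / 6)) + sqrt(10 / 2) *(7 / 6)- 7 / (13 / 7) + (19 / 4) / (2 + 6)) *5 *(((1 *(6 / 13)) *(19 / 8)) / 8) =4655 *sqrt(5) / 14144 + 2344125 / 2941952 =1.53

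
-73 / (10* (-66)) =73 / 660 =0.11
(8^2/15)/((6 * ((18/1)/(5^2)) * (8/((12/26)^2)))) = 40/1521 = 0.03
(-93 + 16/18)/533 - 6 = -29611/4797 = -6.17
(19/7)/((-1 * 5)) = -19/35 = -0.54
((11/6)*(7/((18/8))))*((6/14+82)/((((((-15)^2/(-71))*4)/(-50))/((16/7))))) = 7210192/1701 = 4238.80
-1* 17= -17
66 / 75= 22 / 25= 0.88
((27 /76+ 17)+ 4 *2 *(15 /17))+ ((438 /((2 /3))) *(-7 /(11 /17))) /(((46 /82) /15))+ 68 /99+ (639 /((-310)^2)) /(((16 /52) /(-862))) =-26864024198510357 /141357526200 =-190043.11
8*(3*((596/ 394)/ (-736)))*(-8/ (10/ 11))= 9834/ 22655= 0.43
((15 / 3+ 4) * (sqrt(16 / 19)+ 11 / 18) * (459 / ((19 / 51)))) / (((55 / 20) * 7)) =46818 / 133+ 3370896 * sqrt(19) / 27797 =880.61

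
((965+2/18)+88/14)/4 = 30599/126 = 242.85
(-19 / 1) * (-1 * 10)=190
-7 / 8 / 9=-7 / 72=-0.10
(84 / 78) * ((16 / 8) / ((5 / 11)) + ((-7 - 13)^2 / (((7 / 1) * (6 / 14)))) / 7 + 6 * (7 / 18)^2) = 46031 / 1755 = 26.23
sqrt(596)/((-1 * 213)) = -2 * sqrt(149)/213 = -0.11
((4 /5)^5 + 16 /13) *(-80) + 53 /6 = -5647327 /48750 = -115.84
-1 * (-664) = 664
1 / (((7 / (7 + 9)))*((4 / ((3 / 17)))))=12 / 119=0.10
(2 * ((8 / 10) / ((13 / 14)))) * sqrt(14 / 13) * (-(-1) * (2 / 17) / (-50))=-112 * sqrt(182) / 359125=-0.00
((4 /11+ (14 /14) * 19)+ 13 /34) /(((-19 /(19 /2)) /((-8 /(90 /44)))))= 5908 /153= 38.61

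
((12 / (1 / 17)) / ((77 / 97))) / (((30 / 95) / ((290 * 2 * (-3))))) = -109031880 / 77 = -1415998.44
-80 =-80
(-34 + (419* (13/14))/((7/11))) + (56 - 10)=61093/98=623.40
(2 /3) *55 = 110 /3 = 36.67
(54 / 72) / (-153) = -1 / 204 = -0.00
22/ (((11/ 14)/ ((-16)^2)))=7168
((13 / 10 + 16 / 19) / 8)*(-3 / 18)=-407 / 9120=-0.04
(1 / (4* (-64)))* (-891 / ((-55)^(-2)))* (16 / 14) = 12032.48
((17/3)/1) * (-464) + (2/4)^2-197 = -33913/12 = -2826.08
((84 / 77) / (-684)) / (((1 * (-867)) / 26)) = 26 / 543609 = 0.00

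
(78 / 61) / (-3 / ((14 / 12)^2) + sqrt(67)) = 412776 / 9101383 + 187278*sqrt(67) / 9101383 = 0.21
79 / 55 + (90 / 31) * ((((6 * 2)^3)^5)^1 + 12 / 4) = 76264756794202538899 / 1705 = 44730062635895917.24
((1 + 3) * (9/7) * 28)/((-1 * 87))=-48/29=-1.66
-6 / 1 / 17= -6 / 17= -0.35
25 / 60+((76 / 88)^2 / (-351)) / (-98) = 6937291 / 16648632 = 0.42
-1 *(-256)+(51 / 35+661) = 32146 / 35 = 918.46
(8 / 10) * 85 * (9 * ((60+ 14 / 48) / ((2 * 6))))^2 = 35594753 / 256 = 139042.00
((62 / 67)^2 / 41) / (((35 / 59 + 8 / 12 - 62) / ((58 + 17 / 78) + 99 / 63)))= -3701877710 / 180062682709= -0.02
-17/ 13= -1.31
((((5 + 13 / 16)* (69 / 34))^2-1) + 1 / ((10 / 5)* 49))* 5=10016818325 / 14500864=690.77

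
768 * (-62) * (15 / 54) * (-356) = 4708693.33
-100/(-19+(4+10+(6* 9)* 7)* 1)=-100/373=-0.27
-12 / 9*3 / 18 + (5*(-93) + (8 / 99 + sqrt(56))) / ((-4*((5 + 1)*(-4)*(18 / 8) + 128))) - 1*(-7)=244643 / 29304 - sqrt(14) / 148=8.32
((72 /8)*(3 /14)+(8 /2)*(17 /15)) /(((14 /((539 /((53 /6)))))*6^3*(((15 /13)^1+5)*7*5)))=194051 /320544000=0.00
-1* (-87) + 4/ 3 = 265/ 3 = 88.33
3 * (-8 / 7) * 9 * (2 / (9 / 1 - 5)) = -108 / 7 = -15.43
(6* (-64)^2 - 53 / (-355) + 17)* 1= 8730568 / 355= 24593.15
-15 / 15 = -1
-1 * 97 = -97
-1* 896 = -896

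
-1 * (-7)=7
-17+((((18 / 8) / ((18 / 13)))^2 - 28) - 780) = -52631 / 64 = -822.36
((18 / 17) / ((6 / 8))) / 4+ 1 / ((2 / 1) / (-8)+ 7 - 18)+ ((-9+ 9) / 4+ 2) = 1732 / 765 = 2.26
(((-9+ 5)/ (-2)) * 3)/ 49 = 6/ 49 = 0.12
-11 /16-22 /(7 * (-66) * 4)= -227 /336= -0.68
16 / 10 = 8 / 5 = 1.60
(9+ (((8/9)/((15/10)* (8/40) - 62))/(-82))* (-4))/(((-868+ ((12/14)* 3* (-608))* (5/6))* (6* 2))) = -14342279/41516626896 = -0.00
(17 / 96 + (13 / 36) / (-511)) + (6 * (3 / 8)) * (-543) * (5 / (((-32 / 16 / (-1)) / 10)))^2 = -112376539043 / 147168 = -763593.57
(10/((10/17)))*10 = 170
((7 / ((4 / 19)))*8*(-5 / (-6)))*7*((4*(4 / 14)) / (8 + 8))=665 / 6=110.83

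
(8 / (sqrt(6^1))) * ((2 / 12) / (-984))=-sqrt(6) / 4428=-0.00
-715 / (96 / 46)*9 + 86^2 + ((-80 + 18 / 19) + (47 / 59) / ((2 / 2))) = 75946521 / 17936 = 4234.31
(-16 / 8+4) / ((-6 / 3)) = -1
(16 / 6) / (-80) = -1 / 30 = -0.03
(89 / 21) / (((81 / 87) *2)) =2581 / 1134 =2.28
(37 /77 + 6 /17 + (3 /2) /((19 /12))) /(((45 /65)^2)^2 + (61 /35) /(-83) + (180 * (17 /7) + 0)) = 524973029165 /128927467207352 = 0.00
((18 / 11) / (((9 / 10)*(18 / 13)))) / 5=0.26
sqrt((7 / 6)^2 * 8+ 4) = sqrt(134) / 3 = 3.86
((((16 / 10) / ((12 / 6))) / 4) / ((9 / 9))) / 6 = 1 / 30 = 0.03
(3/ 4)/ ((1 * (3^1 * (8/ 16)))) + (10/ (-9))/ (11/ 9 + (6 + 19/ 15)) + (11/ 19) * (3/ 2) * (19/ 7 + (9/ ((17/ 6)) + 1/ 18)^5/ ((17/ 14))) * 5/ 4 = 492171985595444099509/ 1544826812574423168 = 318.59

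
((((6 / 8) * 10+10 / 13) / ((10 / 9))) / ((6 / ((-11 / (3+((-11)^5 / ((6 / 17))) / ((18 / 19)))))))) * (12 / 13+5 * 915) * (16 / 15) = 6077667816 / 43956180905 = 0.14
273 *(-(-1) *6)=1638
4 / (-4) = -1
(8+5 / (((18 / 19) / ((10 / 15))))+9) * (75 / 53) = 13850 / 477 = 29.04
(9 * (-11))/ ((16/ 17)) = -1683/ 16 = -105.19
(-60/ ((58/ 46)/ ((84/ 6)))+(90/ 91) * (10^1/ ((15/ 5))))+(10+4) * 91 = 1612666/ 2639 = 611.09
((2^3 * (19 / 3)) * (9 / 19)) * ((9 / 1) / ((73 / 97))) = 20952 / 73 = 287.01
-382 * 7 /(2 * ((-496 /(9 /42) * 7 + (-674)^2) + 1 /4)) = -16044 /5256883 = -0.00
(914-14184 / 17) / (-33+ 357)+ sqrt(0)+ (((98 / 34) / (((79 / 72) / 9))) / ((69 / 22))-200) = -961852115 / 5004018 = -192.22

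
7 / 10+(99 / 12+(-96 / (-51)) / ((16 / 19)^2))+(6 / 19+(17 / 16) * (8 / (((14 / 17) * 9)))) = 10636037 / 813960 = 13.07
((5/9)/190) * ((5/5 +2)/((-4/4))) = -1/114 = -0.01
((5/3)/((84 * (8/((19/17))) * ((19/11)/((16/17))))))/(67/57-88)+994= 59710535183/60070962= 994.00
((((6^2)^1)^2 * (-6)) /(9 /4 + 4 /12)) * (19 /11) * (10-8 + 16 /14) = -3545856 /217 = -16340.35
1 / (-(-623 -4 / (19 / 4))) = 0.00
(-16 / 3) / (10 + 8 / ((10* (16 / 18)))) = -0.49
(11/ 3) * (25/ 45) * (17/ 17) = 55/ 27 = 2.04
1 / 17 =0.06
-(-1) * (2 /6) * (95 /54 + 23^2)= 28661 /162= 176.92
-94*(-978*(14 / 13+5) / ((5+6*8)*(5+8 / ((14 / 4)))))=16946132 / 11713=1446.78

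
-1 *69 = -69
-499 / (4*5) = -499 / 20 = -24.95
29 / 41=0.71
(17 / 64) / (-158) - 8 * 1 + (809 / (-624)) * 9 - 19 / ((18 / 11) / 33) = -158865871 / 394368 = -402.84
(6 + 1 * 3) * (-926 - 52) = -8802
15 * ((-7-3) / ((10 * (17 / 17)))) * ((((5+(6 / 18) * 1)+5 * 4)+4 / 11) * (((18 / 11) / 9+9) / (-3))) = 428240 / 363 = 1179.72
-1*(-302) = 302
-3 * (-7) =21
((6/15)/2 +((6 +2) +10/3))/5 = 173/75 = 2.31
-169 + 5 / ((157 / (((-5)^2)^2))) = -149.10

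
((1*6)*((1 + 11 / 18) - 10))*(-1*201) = 10117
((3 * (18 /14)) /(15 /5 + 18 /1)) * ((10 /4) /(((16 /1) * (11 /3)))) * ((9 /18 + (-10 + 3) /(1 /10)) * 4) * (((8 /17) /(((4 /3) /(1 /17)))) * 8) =-56295 /155771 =-0.36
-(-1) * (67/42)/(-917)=-67/38514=-0.00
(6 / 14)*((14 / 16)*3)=9 / 8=1.12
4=4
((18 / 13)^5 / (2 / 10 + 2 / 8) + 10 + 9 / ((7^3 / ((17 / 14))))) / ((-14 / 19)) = -722951667611 / 24961285804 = -28.96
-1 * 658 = -658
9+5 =14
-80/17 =-4.71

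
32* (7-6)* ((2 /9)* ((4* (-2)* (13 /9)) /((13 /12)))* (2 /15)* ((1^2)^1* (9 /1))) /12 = -1024 /135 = -7.59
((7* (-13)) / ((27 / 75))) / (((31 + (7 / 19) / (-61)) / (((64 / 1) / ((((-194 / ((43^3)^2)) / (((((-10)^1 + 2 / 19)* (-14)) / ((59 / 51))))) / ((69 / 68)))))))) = 212420135614869946400 / 102790803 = 2066528613604.37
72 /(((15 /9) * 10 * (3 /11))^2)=2178 /625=3.48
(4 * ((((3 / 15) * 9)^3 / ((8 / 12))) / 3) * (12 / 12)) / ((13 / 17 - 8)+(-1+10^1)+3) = 306 / 125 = 2.45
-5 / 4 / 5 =-1 / 4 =-0.25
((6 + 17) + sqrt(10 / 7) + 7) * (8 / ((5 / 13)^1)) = 104 * sqrt(70) / 35 + 624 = 648.86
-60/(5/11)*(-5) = 660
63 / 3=21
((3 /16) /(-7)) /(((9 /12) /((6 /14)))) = -3 /196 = -0.02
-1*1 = -1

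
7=7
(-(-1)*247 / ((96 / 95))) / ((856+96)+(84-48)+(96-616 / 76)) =445835 / 1962432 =0.23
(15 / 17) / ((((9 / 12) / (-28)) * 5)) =-6.59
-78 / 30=-2.60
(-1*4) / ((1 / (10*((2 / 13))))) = -80 / 13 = -6.15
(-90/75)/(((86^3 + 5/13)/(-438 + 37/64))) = 19851/24054496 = 0.00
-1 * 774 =-774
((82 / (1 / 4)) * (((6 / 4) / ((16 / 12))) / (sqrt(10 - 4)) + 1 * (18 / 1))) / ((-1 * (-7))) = 123 * sqrt(6) / 14 + 5904 / 7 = 864.95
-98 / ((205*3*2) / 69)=-1127 / 205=-5.50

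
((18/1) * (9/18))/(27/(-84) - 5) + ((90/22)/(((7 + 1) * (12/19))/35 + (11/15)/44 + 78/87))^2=573298934437908/43197566951429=13.27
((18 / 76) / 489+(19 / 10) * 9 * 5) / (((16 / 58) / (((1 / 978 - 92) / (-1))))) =230307657875 / 8076976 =28514.09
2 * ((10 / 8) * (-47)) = -235 / 2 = -117.50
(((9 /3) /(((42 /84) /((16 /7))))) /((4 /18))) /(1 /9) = 3888 /7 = 555.43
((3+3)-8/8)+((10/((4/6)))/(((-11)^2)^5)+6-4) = 181561972222/25937424601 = 7.00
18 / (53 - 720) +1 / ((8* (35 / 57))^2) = 755883 / 52292800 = 0.01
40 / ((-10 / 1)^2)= 2 / 5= 0.40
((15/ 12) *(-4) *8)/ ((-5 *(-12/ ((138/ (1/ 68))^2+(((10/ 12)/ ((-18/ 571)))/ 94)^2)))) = -9075680880062449/ 154594656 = -58706304.05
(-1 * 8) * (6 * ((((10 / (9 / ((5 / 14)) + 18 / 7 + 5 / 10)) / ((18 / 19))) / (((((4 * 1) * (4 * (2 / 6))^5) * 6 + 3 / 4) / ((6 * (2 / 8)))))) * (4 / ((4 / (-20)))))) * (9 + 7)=5515776000 / 65328769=84.43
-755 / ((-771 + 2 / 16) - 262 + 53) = 0.77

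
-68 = -68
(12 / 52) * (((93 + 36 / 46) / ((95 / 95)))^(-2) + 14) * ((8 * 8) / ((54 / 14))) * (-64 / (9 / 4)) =-7470502789120 / 4899239397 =-1524.83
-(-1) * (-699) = -699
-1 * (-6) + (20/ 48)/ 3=221/ 36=6.14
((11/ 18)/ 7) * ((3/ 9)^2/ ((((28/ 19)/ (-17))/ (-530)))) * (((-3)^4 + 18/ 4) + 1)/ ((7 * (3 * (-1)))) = -162887285/ 666792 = -244.29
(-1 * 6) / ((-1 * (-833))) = -6 / 833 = -0.01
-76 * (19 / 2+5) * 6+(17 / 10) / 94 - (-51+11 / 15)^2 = -386567843 / 42300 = -9138.72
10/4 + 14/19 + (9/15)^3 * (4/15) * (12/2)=85083/23750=3.58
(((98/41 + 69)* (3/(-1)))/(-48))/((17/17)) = 2927/656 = 4.46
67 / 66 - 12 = -725 / 66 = -10.98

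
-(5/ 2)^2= -25/ 4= -6.25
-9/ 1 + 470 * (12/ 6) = 931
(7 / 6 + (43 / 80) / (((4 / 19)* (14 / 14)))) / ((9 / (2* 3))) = 3571 / 1440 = 2.48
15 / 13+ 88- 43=600 / 13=46.15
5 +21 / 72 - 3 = 55 / 24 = 2.29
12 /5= 2.40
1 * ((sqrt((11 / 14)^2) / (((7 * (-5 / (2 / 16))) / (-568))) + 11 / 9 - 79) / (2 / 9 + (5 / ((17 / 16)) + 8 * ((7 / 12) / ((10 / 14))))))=-5711507 / 859264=-6.65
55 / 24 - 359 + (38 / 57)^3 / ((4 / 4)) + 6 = -350.41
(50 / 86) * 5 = 125 / 43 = 2.91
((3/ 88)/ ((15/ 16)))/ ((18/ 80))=16/ 99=0.16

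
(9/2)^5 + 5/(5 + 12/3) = 531601/288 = 1845.84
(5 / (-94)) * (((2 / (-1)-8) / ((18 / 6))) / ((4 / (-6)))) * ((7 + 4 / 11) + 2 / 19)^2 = -60918025 / 4106014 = -14.84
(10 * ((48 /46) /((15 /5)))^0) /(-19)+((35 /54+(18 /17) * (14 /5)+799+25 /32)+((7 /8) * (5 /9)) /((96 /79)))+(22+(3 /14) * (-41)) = 7088893573 /8682240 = 816.48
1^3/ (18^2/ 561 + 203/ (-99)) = -1683/ 2479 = -0.68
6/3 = 2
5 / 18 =0.28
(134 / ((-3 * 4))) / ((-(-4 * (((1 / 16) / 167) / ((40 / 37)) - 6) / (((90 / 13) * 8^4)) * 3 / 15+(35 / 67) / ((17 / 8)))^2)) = 35138954169313658929152000000 / 190428408317183315186020201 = 184.53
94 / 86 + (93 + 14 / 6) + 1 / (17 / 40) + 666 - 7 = 1661810 / 2193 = 757.78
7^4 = 2401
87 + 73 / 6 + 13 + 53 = 991 / 6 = 165.17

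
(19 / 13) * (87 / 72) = 551 / 312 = 1.77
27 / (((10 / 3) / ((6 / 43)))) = 243 / 215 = 1.13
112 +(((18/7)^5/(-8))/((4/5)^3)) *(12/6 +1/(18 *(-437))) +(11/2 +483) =128233580969/235029088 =545.61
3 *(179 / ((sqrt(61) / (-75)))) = -40275 *sqrt(61) / 61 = -5156.69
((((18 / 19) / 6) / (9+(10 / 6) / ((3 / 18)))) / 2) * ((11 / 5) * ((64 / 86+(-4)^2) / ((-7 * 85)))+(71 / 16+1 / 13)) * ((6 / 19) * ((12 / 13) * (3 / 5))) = 101014857 / 31218305300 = 0.00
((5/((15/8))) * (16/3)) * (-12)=-512/3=-170.67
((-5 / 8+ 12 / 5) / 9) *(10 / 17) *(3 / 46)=71 / 9384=0.01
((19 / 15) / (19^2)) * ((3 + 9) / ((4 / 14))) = 0.15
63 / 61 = 1.03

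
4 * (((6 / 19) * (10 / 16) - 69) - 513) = -44217 / 19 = -2327.21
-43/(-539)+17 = 9206/539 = 17.08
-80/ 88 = -10/ 11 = -0.91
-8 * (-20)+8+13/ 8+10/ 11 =15007/ 88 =170.53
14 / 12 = 7 / 6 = 1.17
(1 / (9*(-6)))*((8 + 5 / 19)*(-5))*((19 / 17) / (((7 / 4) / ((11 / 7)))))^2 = 14437720 / 18735003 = 0.77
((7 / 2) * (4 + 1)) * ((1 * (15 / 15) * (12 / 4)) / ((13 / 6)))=315 / 13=24.23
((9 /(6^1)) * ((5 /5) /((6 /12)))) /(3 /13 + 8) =0.36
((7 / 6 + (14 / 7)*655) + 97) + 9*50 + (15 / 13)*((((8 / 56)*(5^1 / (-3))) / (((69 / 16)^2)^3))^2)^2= 424807440648181272584118233446851706913549069924833393 / 228616435903586656695823692222336113447083731402942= 1858.17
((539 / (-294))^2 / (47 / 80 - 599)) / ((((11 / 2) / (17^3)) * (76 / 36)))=-2161720 / 909587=-2.38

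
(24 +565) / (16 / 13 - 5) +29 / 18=-136405 / 882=-154.65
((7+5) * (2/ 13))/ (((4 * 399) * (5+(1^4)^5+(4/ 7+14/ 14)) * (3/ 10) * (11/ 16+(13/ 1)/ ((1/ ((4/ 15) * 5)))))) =64/ 2264743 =0.00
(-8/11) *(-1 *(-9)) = -72/11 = -6.55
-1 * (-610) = 610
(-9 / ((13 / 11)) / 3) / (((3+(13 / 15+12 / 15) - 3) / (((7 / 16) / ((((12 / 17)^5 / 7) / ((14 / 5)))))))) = -5357120461 / 71884800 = -74.52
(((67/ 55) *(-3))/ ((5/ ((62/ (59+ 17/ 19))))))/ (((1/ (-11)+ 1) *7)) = -118389/ 995750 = -0.12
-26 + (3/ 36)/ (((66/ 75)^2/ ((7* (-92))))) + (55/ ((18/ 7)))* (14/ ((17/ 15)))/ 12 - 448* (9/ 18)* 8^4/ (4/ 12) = -50958611344/ 18513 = -2752585.28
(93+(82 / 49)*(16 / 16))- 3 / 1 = 4492 / 49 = 91.67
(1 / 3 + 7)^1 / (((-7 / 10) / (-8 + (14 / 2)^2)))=-9020 / 21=-429.52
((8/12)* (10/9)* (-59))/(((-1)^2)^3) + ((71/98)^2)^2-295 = -842819566933/2490394032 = -338.43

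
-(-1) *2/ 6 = 1/ 3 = 0.33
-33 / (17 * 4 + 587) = -33 / 655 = -0.05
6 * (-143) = -858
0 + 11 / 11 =1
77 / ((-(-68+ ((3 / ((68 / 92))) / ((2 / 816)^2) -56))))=-77 / 675524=-0.00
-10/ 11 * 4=-40/ 11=-3.64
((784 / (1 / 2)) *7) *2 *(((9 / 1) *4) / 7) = 112896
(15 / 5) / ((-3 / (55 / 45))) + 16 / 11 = 23 / 99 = 0.23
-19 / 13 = -1.46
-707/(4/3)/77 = -6.89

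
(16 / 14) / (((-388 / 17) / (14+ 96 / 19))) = -0.95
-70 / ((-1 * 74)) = 35 / 37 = 0.95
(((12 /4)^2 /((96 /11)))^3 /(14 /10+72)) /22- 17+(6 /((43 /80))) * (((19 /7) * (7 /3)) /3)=20373907279 /3102670848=6.57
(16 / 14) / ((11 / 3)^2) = 72 / 847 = 0.09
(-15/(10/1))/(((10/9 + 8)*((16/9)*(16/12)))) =-0.07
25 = 25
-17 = -17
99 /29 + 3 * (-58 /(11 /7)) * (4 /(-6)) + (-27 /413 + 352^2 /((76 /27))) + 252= 111010834472 /2503193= 44347.69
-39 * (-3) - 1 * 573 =-456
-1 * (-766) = 766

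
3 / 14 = 0.21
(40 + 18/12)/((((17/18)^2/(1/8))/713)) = 4793499/1156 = 4146.63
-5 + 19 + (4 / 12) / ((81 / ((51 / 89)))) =100943 / 7209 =14.00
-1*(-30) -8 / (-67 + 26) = 1238 / 41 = 30.20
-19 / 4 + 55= 201 / 4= 50.25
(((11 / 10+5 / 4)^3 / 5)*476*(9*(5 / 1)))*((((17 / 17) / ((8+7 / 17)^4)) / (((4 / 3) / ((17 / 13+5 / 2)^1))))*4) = 250750896442011 / 1976763932000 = 126.85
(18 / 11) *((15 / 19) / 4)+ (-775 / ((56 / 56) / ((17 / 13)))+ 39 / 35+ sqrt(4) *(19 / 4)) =-95335047 / 95095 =-1002.52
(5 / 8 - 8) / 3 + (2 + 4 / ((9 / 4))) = 95 / 72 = 1.32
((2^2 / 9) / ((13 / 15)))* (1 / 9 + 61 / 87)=4240 / 10179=0.42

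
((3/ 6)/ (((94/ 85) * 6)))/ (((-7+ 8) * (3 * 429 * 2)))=85/ 2903472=0.00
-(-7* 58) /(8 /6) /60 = 5.08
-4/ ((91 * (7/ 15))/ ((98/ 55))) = -24/ 143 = -0.17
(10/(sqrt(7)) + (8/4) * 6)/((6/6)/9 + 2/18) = 45 * sqrt(7)/7 + 54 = 71.01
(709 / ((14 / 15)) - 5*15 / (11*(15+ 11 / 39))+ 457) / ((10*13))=55813699 / 5965960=9.36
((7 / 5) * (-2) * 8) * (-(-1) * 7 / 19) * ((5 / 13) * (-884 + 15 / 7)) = 691376 / 247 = 2799.09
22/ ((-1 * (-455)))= 22/ 455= 0.05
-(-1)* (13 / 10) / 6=13 / 60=0.22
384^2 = 147456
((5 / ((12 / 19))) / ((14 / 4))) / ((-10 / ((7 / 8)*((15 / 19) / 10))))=-1 / 64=-0.02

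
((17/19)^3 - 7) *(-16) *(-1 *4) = -2758400/6859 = -402.16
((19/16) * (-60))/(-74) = 285/296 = 0.96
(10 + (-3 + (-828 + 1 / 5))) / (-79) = 4104 / 395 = 10.39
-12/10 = -6/5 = -1.20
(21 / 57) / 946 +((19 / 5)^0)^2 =17981 / 17974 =1.00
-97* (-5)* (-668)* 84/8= -3401790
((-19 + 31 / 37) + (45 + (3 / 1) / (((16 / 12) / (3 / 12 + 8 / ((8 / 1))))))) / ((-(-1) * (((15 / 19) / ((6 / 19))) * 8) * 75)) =5851 / 296000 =0.02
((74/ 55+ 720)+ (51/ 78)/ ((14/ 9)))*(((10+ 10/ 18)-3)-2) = 72248755/ 18018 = 4009.81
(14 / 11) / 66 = 7 / 363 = 0.02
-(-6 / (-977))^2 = -36 / 954529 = -0.00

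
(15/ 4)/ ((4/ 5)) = 75/ 16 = 4.69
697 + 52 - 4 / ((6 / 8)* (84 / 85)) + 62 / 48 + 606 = 680851 / 504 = 1350.89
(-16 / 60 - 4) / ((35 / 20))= -256 / 105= -2.44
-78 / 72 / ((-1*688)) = 13 / 8256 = 0.00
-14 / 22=-7 / 11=-0.64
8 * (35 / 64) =35 / 8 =4.38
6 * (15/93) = 30/31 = 0.97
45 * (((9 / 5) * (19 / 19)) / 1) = 81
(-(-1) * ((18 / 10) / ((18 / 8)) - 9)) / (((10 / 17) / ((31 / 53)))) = -21607 / 2650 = -8.15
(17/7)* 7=17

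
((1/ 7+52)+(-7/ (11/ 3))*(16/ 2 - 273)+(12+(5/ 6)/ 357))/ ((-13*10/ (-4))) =13431619/ 765765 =17.54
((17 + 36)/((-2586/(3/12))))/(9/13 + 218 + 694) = -689/122731560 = -0.00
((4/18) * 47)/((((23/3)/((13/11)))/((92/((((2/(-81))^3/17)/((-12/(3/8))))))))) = 58880828448/11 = 5352802586.18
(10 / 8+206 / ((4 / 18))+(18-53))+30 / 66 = 893.70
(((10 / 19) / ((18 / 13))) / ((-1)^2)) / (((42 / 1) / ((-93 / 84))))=-2015 / 201096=-0.01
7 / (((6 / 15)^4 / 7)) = 30625 / 16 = 1914.06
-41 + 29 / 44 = -1775 / 44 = -40.34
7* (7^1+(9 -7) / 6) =154 / 3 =51.33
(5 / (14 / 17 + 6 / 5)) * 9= 3825 / 172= 22.24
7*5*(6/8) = 105/4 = 26.25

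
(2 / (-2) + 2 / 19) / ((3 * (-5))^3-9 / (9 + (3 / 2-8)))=85 / 320967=0.00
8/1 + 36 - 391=-347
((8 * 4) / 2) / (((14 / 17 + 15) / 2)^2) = 18496 / 72361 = 0.26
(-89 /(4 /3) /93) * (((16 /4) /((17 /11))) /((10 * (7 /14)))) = -979 /2635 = -0.37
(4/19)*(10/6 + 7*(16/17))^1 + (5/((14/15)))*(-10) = -351587/6783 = -51.83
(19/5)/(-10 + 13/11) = -209/485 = -0.43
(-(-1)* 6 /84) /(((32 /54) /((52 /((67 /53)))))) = 18603 /3752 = 4.96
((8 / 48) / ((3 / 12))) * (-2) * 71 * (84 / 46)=-3976 / 23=-172.87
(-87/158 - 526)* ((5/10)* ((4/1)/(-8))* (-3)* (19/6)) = -1580705/1264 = -1250.56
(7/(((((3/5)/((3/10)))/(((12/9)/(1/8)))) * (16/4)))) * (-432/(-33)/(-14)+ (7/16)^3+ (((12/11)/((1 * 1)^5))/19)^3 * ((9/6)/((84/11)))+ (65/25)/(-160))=-516098309797/63739315200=-8.10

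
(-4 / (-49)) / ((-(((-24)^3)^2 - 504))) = -1 / 2341005282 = -0.00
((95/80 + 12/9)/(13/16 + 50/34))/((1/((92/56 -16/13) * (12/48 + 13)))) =2725525/452088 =6.03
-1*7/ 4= -7/ 4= -1.75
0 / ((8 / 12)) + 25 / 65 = 5 / 13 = 0.38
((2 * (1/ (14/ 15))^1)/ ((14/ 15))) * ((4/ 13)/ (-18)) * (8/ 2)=-100/ 637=-0.16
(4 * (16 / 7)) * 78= 4992 / 7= 713.14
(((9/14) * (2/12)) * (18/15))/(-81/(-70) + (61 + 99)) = 9/11281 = 0.00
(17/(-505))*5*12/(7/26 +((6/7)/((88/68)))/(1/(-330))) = 37128/4012831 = 0.01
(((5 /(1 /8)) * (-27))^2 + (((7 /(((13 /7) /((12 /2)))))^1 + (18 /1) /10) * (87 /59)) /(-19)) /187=84989597931 /13625755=6237.42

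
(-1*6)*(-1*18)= 108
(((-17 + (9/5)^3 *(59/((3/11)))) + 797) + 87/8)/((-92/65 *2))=-725.08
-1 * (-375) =375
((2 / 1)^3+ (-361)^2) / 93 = 43443 / 31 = 1401.39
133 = 133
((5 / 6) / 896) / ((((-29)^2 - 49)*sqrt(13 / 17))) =5*sqrt(221) / 55351296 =0.00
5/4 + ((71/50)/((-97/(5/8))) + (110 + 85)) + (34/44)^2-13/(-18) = 1669509961/8450640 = 197.56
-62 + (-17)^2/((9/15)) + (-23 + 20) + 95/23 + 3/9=9686/23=421.13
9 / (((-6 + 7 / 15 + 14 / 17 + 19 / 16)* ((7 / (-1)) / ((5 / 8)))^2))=-57375 / 2816716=-0.02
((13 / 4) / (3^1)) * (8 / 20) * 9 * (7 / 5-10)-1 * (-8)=-1277 / 50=-25.54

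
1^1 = 1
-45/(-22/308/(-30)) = -18900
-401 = -401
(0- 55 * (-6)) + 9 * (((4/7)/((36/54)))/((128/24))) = 18561/56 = 331.45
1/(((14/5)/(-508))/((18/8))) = -408.21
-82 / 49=-1.67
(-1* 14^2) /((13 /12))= -2352 /13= -180.92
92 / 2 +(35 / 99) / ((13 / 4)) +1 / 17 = 1010101 / 21879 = 46.17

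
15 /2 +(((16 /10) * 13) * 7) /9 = 2131 /90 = 23.68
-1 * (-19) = 19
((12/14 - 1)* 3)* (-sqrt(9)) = 9/7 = 1.29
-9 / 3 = -3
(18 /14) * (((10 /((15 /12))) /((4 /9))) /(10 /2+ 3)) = 81 /28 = 2.89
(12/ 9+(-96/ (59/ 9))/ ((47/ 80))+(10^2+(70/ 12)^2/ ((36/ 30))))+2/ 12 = 62849957/ 598968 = 104.93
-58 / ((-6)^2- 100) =0.91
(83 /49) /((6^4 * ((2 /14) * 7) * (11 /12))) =83 /58212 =0.00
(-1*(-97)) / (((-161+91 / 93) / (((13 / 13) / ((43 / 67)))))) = -0.94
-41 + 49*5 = 204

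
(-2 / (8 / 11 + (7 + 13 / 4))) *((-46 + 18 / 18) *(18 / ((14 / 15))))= 178200 / 1127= 158.12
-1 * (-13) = 13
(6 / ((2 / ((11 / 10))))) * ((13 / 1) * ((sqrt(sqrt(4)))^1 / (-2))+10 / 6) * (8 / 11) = 4 - 78 * sqrt(2) / 5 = -18.06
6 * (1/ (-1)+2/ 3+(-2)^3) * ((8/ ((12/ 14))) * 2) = -2800/ 3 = -933.33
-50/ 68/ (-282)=25/ 9588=0.00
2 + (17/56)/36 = 4049/2016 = 2.01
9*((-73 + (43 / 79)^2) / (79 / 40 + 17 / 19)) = -1034536320 / 4537207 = -228.01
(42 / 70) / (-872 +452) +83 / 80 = 2901 / 2800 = 1.04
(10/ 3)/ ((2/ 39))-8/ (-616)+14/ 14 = 5083/ 77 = 66.01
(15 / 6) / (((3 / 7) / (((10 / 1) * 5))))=875 / 3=291.67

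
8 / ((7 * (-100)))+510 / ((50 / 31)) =55333 / 175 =316.19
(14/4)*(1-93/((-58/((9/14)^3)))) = 226949/45472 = 4.99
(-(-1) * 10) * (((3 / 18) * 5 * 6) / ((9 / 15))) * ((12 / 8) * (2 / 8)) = 125 / 4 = 31.25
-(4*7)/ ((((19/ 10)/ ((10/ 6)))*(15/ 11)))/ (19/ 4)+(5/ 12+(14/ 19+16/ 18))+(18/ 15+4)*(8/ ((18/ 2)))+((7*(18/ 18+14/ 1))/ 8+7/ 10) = 2170031/ 129960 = 16.70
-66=-66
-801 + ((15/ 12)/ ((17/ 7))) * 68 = -766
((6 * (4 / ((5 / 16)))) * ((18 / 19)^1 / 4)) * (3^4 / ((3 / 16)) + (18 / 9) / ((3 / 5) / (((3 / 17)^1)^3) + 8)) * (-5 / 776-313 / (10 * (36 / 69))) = -471474.93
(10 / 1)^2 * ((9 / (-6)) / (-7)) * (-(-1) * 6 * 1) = 900 / 7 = 128.57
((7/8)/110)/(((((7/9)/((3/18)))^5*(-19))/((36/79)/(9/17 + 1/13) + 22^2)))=-62348697/679955209472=-0.00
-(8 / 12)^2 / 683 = -4 / 6147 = -0.00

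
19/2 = 9.50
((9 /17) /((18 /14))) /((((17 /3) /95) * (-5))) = -399 /289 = -1.38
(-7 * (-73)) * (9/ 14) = 328.50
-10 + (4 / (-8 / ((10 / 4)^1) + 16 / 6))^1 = -35 / 2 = -17.50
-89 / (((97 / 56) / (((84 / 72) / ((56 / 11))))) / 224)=-767536 / 291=-2637.58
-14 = -14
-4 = -4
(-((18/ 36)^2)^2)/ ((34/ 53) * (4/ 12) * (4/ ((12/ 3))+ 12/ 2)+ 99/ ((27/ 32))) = -0.00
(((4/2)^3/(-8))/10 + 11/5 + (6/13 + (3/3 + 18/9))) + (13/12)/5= 4507/780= 5.78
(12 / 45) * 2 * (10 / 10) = 8 / 15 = 0.53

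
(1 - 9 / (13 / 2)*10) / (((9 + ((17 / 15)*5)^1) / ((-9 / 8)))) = 0.99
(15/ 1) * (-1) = -15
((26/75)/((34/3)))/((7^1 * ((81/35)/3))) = 13/2295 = 0.01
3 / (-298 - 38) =-1 / 112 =-0.01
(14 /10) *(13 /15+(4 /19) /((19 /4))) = 34531 /27075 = 1.28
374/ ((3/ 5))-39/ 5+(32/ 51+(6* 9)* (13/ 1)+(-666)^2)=113442911/ 255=444874.16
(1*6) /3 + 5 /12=29 /12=2.42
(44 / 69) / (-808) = -11 / 13938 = -0.00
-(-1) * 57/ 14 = 57/ 14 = 4.07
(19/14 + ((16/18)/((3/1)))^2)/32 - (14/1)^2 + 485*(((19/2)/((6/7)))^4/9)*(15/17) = 717306.10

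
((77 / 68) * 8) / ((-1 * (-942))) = 77 / 8007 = 0.01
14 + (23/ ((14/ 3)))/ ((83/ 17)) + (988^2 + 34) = 1134336277/ 1162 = 976193.01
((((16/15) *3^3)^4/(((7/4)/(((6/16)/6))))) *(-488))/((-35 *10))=26228883456/765625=34258.13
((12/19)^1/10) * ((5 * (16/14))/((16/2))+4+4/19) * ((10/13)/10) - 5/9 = -157181/295659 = -0.53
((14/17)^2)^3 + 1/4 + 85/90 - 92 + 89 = -1297878689/868952484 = -1.49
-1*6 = -6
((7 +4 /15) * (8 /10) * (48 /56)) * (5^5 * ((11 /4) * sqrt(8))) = 121117.29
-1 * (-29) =29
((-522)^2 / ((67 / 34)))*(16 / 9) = 16470144 / 67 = 245823.04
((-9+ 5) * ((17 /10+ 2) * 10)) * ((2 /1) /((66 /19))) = -2812 /33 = -85.21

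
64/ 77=0.83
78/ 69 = 26/ 23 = 1.13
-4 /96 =-1 /24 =-0.04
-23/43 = -0.53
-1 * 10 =-10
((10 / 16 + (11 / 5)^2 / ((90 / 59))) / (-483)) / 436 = -0.00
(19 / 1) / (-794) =-19 / 794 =-0.02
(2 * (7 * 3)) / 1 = 42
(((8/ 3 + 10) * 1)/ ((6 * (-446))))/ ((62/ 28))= -133/ 62217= -0.00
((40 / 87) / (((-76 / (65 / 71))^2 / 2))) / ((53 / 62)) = 1309750 / 8391102411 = 0.00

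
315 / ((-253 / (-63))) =19845 / 253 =78.44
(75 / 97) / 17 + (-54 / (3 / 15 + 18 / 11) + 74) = 7434671 / 166549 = 44.64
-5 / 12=-0.42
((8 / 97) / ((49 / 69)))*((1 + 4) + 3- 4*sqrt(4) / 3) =2944 / 4753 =0.62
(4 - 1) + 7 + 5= 15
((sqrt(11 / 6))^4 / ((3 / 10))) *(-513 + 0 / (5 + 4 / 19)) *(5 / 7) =-57475 / 14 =-4105.36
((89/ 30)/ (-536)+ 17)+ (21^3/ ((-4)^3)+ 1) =-8149901/ 64320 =-126.71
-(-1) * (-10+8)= -2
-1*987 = -987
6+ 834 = 840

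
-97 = -97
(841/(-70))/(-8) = 841/560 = 1.50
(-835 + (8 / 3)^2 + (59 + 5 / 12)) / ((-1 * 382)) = 27665 / 13752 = 2.01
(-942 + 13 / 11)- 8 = -10437 / 11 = -948.82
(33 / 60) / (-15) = -11 / 300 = -0.04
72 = 72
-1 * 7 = -7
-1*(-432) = 432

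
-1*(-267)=267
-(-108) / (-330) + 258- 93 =9057 / 55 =164.67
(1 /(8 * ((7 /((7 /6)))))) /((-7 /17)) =-17 /336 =-0.05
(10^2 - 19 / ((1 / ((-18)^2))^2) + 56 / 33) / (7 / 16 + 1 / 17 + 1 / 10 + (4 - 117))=89510570560 / 5044677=17743.57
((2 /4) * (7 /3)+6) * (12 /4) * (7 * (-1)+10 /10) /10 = -12.90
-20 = -20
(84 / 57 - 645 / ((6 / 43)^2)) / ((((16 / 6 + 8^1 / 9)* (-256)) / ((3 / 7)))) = 67975461 / 4358144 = 15.60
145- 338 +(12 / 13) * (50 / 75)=-2501 / 13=-192.38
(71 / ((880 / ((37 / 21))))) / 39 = 2627 / 720720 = 0.00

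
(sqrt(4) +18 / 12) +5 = 17 / 2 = 8.50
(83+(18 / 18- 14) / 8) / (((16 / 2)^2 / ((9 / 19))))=5859 / 9728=0.60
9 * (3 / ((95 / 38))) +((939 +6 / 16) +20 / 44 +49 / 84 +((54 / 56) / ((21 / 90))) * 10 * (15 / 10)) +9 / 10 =65592161 / 64680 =1014.10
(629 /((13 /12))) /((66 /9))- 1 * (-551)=630.17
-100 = -100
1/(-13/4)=-4/13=-0.31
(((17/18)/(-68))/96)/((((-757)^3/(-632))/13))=-1027/374801552352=-0.00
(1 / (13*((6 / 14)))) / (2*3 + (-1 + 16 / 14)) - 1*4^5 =-1717199 / 1677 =-1023.97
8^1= 8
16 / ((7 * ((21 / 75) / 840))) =48000 / 7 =6857.14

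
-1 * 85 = -85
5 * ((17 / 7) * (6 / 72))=85 / 84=1.01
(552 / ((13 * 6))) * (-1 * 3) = -276 / 13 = -21.23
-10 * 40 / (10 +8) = -200 / 9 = -22.22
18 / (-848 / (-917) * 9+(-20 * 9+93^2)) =1834 / 863745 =0.00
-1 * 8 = -8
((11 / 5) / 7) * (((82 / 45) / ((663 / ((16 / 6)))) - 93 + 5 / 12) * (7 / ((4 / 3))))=-364584671 / 2386800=-152.75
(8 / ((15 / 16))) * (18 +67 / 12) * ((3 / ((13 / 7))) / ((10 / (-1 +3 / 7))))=-18112 / 975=-18.58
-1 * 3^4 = -81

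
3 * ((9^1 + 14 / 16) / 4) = 237 / 32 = 7.41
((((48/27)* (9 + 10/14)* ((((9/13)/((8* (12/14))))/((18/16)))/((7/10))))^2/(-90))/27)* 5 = -14796800/1466954307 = -0.01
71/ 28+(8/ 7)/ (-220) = 2.53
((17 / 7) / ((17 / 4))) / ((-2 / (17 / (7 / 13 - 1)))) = 10.52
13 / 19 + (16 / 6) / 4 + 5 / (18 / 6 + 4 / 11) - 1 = 3875 / 2109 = 1.84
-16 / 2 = -8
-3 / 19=-0.16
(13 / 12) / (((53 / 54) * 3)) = 39 / 106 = 0.37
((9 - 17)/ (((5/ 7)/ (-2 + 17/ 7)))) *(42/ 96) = -21/ 10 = -2.10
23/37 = 0.62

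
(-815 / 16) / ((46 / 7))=-5705 / 736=-7.75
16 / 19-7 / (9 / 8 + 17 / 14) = -5352 / 2489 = -2.15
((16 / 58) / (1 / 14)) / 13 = 112 / 377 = 0.30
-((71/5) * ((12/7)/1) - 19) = -5.34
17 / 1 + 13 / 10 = 18.30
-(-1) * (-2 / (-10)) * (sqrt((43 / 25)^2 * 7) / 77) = 43 * sqrt(7) / 9625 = 0.01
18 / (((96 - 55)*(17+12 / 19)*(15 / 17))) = 1938 / 68675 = 0.03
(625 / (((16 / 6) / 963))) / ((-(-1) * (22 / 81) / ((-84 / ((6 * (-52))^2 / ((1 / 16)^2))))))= -341263125 / 121831424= -2.80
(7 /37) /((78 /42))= 49 /481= 0.10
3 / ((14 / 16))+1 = 31 / 7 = 4.43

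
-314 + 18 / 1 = -296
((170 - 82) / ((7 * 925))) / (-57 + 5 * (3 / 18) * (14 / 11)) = -0.00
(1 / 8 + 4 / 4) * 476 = 1071 / 2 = 535.50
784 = 784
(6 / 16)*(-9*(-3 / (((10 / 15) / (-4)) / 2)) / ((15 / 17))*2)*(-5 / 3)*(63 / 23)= 28917 / 23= 1257.26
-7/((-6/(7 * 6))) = 49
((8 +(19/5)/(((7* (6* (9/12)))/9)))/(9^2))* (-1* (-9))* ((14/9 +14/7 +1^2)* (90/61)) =8692/1281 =6.79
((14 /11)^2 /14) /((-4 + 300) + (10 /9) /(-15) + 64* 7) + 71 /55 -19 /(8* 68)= 4151978947 /3305352160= 1.26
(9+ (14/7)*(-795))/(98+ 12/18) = -4743/296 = -16.02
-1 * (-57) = 57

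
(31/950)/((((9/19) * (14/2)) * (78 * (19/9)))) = 31/518700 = 0.00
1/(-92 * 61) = -1/5612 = -0.00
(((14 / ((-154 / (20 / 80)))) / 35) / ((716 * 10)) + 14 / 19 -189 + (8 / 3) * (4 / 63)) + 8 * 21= -113661706913 / 5656543200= -20.09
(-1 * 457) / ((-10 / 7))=3199 / 10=319.90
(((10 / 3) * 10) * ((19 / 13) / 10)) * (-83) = -15770 / 39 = -404.36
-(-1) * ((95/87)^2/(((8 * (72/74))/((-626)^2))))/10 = 6542859665/1089936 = 6002.98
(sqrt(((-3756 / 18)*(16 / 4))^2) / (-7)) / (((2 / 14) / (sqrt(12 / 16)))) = -1252*sqrt(3) / 3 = -722.84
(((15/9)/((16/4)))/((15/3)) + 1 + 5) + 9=181/12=15.08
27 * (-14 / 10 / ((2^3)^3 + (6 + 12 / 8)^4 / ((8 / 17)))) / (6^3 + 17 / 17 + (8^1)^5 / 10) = -896 / 599226167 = -0.00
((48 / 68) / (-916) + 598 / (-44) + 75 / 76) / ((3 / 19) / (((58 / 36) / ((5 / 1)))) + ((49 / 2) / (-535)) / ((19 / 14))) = -27.63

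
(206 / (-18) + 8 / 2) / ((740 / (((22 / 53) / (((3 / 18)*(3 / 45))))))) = -737 / 1961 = -0.38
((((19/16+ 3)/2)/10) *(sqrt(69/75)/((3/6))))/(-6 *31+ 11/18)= -603 *sqrt(23)/1334800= -0.00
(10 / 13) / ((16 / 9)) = 45 / 104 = 0.43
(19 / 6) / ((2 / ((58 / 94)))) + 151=85715 / 564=151.98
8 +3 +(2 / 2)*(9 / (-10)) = 101 / 10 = 10.10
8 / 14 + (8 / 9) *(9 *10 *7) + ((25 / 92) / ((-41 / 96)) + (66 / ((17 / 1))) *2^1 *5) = 67190904 / 112217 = 598.76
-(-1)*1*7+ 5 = 12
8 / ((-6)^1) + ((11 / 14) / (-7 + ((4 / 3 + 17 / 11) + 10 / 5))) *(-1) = -2831 / 2940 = -0.96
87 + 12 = 99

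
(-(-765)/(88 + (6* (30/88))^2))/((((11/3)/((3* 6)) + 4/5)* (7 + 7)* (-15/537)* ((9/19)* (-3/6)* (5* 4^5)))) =188888139/10833721472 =0.02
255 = 255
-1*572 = -572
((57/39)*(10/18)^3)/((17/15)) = 11875/53703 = 0.22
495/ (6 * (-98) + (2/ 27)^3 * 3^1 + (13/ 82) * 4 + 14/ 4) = -266310990/ 314120341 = -0.85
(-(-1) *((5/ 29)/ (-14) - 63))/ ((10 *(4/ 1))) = -25583/ 16240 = -1.58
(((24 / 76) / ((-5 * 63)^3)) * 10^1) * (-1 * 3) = 4 / 13196925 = 0.00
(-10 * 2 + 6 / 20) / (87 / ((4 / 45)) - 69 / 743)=-292742 / 14542845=-0.02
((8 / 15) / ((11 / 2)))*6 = 32 / 55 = 0.58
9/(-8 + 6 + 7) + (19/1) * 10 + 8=999/5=199.80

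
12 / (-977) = -12 / 977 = -0.01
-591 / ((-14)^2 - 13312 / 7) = 1379 / 3980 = 0.35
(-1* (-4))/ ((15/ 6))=8/ 5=1.60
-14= -14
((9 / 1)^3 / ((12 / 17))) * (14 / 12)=9639 / 8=1204.88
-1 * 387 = -387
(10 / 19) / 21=10 / 399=0.03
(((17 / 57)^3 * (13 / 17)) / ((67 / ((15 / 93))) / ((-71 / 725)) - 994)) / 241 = -15691 / 975957294771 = -0.00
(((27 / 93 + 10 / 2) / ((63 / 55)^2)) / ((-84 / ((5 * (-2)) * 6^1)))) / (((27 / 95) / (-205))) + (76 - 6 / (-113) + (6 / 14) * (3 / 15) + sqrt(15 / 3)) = -26293505189663 / 13138719615 + sqrt(5) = -1998.99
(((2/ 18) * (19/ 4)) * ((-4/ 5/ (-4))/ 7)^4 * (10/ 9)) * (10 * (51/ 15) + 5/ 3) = 2033/ 145860750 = 0.00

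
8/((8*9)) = 1/9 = 0.11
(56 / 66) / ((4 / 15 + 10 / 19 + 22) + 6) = 1330 / 45133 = 0.03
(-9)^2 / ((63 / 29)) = 261 / 7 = 37.29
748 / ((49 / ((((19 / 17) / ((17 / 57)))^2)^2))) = 60529418678124 / 20106594977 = 3010.43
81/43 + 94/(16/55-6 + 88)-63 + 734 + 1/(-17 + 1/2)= 2164235683/3211197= 673.97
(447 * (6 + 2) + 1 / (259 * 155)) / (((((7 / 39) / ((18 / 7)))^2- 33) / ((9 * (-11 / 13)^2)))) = -455873528840004 / 652762958995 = -698.38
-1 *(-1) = 1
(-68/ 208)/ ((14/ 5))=-85/ 728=-0.12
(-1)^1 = -1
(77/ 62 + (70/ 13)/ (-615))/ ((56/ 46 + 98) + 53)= 2811865/ 347082138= 0.01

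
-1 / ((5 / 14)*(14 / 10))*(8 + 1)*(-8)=144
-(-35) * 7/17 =245/17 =14.41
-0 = 0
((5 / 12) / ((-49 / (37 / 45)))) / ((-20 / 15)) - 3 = -21131 / 7056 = -2.99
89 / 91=0.98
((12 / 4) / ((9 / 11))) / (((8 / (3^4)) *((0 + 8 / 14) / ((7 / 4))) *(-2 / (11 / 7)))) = -22869 / 256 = -89.33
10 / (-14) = -5 / 7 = -0.71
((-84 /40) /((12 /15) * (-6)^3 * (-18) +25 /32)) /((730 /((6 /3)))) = -336 /181692985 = -0.00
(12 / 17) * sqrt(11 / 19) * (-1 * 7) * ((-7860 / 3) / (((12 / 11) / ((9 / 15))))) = 121044 * sqrt(209) / 323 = 5417.69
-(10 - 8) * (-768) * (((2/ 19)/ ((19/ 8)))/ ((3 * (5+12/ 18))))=24576/ 6137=4.00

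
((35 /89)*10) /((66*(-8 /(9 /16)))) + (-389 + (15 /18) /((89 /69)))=-48665933 /125312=-388.36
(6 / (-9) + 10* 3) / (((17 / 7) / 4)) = 2464 / 51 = 48.31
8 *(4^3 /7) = 512 /7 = 73.14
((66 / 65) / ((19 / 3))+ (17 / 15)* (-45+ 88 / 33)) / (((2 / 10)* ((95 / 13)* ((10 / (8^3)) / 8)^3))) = -4565472926236672 / 2030625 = -2248309228.06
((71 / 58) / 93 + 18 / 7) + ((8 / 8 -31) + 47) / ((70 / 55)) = 300964 / 18879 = 15.94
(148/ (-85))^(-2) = 7225/ 21904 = 0.33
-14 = -14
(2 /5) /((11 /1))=2 /55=0.04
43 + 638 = 681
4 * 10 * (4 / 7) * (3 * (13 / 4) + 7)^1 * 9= 24120 / 7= 3445.71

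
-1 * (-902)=902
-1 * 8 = -8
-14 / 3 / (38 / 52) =-6.39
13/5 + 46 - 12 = 183/5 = 36.60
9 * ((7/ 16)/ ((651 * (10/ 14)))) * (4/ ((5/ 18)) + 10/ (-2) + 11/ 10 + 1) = 483/ 4960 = 0.10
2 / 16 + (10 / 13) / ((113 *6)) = 4447 / 35256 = 0.13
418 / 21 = 19.90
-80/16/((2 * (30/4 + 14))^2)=-5/1849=-0.00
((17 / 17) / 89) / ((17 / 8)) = 8 / 1513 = 0.01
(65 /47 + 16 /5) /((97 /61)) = 65697 /22795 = 2.88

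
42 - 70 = -28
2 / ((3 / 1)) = 2 / 3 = 0.67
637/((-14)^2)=13/4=3.25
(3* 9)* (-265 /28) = -7155 /28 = -255.54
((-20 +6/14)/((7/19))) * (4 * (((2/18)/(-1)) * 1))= 10412/441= 23.61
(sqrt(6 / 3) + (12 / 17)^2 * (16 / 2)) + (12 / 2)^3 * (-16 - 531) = -34144776 / 289 + sqrt(2) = -118146.60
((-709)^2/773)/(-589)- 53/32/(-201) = -3209113451/2928470304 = -1.10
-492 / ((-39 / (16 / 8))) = 328 / 13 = 25.23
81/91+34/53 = 7387/4823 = 1.53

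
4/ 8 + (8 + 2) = 21/ 2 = 10.50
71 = 71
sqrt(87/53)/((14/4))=0.37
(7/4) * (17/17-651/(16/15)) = -68243/64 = -1066.30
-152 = -152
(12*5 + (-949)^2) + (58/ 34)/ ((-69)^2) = 900661.00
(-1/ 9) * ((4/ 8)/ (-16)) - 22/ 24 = -263/ 288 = -0.91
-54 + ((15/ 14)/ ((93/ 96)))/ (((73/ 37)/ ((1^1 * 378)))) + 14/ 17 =6106088/ 38471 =158.72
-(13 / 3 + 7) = -34 / 3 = -11.33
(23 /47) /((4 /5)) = 115 /188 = 0.61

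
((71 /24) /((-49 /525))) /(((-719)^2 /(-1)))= 1775 /28949816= 0.00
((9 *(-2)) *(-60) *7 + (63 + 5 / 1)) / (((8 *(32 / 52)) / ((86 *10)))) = 5330065 / 4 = 1332516.25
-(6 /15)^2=-4 /25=-0.16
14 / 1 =14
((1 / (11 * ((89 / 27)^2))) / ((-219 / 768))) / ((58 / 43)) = -4012416 / 184456327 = -0.02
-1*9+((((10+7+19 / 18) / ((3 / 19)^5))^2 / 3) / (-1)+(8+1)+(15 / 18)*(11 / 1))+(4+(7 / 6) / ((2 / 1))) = -161898468172760185 / 14348907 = -11282982611.34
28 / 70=2 / 5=0.40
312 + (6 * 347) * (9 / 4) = 9993 / 2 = 4996.50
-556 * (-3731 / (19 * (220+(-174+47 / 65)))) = 134838340 / 57703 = 2336.76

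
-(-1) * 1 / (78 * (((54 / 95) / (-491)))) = -11.07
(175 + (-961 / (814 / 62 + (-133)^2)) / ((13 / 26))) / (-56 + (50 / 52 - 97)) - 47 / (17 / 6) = -327077709146 / 18438811983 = -17.74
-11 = -11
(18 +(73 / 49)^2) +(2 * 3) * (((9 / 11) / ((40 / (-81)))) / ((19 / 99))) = -28811023 / 912380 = -31.58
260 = 260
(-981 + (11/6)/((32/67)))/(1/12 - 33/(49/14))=1673/16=104.56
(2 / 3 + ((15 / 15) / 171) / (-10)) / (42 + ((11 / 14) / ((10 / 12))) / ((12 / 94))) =7973 / 591147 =0.01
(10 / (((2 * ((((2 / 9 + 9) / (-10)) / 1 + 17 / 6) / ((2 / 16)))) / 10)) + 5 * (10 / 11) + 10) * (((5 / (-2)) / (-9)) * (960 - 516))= 12471775 / 5676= 2197.28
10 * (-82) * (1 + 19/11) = -2236.36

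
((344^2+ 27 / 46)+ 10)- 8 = 5443575 / 46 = 118338.59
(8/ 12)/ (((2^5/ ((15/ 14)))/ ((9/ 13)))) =45/ 2912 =0.02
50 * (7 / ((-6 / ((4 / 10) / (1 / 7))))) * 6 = -980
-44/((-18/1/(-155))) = -3410/9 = -378.89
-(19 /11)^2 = -361 /121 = -2.98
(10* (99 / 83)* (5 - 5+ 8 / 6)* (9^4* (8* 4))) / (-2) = -138568320 / 83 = -1669497.83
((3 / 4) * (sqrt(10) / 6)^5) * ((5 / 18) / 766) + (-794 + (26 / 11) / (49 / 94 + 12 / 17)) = -17085826 / 21571 + 125 * sqrt(10) / 35738496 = -792.07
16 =16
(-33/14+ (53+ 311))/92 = 3.93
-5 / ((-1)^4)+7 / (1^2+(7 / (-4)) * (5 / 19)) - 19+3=-329 / 41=-8.02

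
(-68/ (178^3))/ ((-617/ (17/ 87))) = 289/ 75684061902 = 0.00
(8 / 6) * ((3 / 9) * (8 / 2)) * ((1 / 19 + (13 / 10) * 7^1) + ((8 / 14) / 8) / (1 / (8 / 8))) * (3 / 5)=98144 / 9975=9.84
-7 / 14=-0.50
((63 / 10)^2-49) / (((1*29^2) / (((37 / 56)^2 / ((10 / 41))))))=-1066451 / 53824000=-0.02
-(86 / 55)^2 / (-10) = 3698 / 15125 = 0.24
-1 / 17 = -0.06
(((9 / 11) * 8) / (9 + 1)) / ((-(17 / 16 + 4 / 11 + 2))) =-64 / 335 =-0.19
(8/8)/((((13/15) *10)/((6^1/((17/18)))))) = 162/221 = 0.73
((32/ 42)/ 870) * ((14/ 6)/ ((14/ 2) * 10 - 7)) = 8/ 246645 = 0.00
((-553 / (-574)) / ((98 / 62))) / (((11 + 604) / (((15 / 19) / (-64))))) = -2449 / 200321408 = -0.00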